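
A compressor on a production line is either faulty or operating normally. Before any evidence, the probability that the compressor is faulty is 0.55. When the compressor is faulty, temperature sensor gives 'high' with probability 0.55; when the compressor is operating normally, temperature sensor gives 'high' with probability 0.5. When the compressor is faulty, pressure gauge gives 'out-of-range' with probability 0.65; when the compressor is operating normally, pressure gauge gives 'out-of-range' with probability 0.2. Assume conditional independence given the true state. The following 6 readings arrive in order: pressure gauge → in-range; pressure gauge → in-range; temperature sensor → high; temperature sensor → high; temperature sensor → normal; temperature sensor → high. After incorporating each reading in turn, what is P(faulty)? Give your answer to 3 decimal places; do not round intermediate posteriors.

0.219

Apply Bayes' rule sequentially, carrying P(faulty) forward.
After pressure gauge='in-range': P(faulty) = 0.35·0.5500 / (0.35·0.5500 + 0.8·0.4500) ≈ 0.3484
After pressure gauge='in-range': P(faulty) = 0.35·0.3484 / (0.35·0.3484 + 0.8·0.6516) ≈ 0.1896
After temperature sensor='high': P(faulty) = 0.55·0.1896 / (0.55·0.1896 + 0.5·0.8104) ≈ 0.2047
After temperature sensor='high': P(faulty) = 0.55·0.2047 / (0.55·0.2047 + 0.5·0.7953) ≈ 0.2206
After temperature sensor='normal': P(faulty) = 0.45·0.2206 / (0.45·0.2206 + 0.5·0.7794) ≈ 0.2030
After temperature sensor='high': P(faulty) = 0.55·0.2030 / (0.55·0.2030 + 0.5·0.7970) ≈ 0.2189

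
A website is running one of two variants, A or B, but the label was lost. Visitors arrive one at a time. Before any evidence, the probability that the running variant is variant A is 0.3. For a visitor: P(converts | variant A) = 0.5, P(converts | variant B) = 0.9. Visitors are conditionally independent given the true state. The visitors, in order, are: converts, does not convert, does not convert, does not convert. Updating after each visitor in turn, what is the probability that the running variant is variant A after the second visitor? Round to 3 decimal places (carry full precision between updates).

0.543

Apply Bayes' rule sequentially, carrying P(A) forward.
After 'converts': P(A) = 0.5·0.3000 / (0.5·0.3000 + 0.9·0.7000) ≈ 0.1923
After 'does not convert': P(A) = 0.5·0.1923 / (0.5·0.1923 + 0.1·0.8077) ≈ 0.5435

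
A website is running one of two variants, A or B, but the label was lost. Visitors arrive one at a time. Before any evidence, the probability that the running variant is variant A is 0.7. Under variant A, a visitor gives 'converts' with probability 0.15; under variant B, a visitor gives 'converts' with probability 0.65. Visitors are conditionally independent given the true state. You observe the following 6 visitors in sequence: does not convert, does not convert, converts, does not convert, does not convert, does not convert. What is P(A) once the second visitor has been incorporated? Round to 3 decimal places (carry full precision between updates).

After 'does not convert': P(A) = 0.85·0.7000 / (0.85·0.7000 + 0.35·0.3000) ≈ 0.8500
After 'does not convert': P(A) = 0.85·0.8500 / (0.85·0.8500 + 0.35·0.1500) ≈ 0.9323

0.932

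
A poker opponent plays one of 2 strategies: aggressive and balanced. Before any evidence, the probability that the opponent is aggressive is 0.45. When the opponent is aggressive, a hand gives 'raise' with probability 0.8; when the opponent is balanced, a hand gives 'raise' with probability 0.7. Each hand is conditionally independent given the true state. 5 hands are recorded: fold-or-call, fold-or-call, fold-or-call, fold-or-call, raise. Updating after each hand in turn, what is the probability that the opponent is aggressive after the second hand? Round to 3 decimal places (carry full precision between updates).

After 'fold-or-call': P(aggressive) = 0.2·0.4500 / (0.2·0.4500 + 0.3·0.5500) ≈ 0.3529
After 'fold-or-call': P(aggressive) = 0.2·0.3529 / (0.2·0.3529 + 0.3·0.6471) ≈ 0.2667

0.267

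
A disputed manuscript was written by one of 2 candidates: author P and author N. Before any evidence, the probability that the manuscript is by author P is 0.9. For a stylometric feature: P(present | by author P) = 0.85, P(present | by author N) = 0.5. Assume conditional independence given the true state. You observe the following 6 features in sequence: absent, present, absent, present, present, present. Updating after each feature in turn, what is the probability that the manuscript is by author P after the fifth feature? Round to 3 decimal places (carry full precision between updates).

0.799

After 'absent': P(author P) = 0.15·0.9000 / (0.15·0.9000 + 0.5·0.1000) ≈ 0.7297
After 'present': P(author P) = 0.85·0.7297 / (0.85·0.7297 + 0.5·0.2703) ≈ 0.8211
After 'absent': P(author P) = 0.15·0.8211 / (0.15·0.8211 + 0.5·0.1789) ≈ 0.5793
After 'present': P(author P) = 0.85·0.5793 / (0.85·0.5793 + 0.5·0.4207) ≈ 0.7007
After 'present': P(author P) = 0.85·0.7007 / (0.85·0.7007 + 0.5·0.2993) ≈ 0.7992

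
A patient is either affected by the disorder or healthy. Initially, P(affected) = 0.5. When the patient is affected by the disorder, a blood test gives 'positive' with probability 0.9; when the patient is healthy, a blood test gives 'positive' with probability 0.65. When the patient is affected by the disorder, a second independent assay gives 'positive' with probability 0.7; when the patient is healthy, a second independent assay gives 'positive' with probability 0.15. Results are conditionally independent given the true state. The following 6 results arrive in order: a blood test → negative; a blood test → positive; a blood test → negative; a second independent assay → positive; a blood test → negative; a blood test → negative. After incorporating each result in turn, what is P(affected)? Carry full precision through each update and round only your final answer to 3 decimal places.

0.041

After a blood test='negative': P(affected) = 0.1·0.5000 / (0.1·0.5000 + 0.35·0.5000) ≈ 0.2222
After a blood test='positive': P(affected) = 0.9·0.2222 / (0.9·0.2222 + 0.65·0.7778) ≈ 0.2835
After a blood test='negative': P(affected) = 0.1·0.2835 / (0.1·0.2835 + 0.35·0.7165) ≈ 0.1016
After a second independent assay='positive': P(affected) = 0.7·0.1016 / (0.7·0.1016 + 0.15·0.8984) ≈ 0.3453
After a blood test='negative': P(affected) = 0.1·0.3453 / (0.1·0.3453 + 0.35·0.6547) ≈ 0.1310
After a blood test='negative': P(affected) = 0.1·0.1310 / (0.1·0.1310 + 0.35·0.8690) ≈ 0.0413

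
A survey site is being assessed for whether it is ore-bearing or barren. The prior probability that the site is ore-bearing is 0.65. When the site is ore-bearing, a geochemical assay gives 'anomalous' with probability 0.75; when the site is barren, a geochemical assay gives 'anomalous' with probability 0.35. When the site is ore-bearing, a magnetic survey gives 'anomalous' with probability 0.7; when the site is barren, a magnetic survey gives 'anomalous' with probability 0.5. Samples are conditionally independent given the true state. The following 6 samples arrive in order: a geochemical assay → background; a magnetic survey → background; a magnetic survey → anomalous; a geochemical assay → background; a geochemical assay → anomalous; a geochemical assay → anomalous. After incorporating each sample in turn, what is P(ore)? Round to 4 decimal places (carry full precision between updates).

After a geochemical assay='background': P(ore) = 0.25·0.6500 / (0.25·0.6500 + 0.65·0.3500) ≈ 0.4167
After a magnetic survey='background': P(ore) = 0.3·0.4167 / (0.3·0.4167 + 0.5·0.5833) ≈ 0.3000
After a magnetic survey='anomalous': P(ore) = 0.7·0.3000 / (0.7·0.3000 + 0.5·0.7000) ≈ 0.3750
After a geochemical assay='background': P(ore) = 0.25·0.3750 / (0.25·0.3750 + 0.65·0.6250) ≈ 0.1875
After a geochemical assay='anomalous': P(ore) = 0.75·0.1875 / (0.75·0.1875 + 0.35·0.8125) ≈ 0.3309
After a geochemical assay='anomalous': P(ore) = 0.75·0.3309 / (0.75·0.3309 + 0.35·0.6691) ≈ 0.5145

0.5145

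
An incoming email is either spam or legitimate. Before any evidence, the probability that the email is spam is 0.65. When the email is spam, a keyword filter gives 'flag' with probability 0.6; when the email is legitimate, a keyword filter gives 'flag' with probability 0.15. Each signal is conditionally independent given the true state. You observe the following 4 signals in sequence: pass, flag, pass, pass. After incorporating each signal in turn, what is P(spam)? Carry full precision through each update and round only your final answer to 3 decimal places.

After 'pass': P(spam) = 0.4·0.6500 / (0.4·0.6500 + 0.85·0.3500) ≈ 0.4664
After 'flag': P(spam) = 0.6·0.4664 / (0.6·0.4664 + 0.15·0.5336) ≈ 0.7776
After 'pass': P(spam) = 0.4·0.7776 / (0.4·0.7776 + 0.85·0.2224) ≈ 0.6219
After 'pass': P(spam) = 0.4·0.6219 / (0.4·0.6219 + 0.85·0.3781) ≈ 0.4364

0.436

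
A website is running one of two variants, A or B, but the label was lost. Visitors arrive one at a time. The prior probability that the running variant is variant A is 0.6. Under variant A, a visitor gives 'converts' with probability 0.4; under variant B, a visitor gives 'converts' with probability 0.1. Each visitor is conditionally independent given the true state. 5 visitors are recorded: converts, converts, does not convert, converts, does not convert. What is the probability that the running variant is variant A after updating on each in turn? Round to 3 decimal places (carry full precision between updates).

0.977

After 'converts': P(A) = 0.4·0.6000 / (0.4·0.6000 + 0.1·0.4000) ≈ 0.8571
After 'converts': P(A) = 0.4·0.8571 / (0.4·0.8571 + 0.1·0.1429) ≈ 0.9600
After 'does not convert': P(A) = 0.6·0.9600 / (0.6·0.9600 + 0.9·0.0400) ≈ 0.9412
After 'converts': P(A) = 0.4·0.9412 / (0.4·0.9412 + 0.1·0.0588) ≈ 0.9846
After 'does not convert': P(A) = 0.6·0.9846 / (0.6·0.9846 + 0.9·0.0154) ≈ 0.9771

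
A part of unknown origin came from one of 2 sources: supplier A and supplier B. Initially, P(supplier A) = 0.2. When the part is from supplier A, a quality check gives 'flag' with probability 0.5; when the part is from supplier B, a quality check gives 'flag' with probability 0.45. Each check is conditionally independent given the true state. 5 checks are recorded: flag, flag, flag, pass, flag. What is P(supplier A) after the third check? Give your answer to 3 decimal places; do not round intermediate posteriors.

0.255

After 'flag': P(supplier A) = 0.5·0.2000 / (0.5·0.2000 + 0.45·0.8000) ≈ 0.2174
After 'flag': P(supplier A) = 0.5·0.2174 / (0.5·0.2174 + 0.45·0.7826) ≈ 0.2358
After 'flag': P(supplier A) = 0.5·0.2358 / (0.5·0.2358 + 0.45·0.7642) ≈ 0.2554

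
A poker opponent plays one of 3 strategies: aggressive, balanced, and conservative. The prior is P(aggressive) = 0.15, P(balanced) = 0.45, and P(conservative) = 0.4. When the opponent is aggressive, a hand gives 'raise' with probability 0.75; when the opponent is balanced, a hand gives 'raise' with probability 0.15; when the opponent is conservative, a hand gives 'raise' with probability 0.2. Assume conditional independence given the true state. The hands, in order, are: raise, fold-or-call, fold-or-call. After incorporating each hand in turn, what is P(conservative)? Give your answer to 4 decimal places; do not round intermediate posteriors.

After 'raise': normaliser = 0.75·0.1500 + 0.15·0.4500 + 0.2·0.4000; P(aggressive) ≈ 0.4327, P(balanced) ≈ 0.2596, P(conservative) ≈ 0.3077
After 'fold-or-call': normaliser = 0.25·0.4327 + 0.85·0.2596 + 0.8·0.3077; P(aggressive) ≈ 0.1881, P(balanced) ≈ 0.3838, P(conservative) ≈ 0.4281
After 'fold-or-call': normaliser = 0.25·0.1881 + 0.85·0.3838 + 0.8·0.4281; P(aggressive) ≈ 0.0657, P(balanced) ≈ 0.4558, P(conservative) ≈ 0.4785

0.4785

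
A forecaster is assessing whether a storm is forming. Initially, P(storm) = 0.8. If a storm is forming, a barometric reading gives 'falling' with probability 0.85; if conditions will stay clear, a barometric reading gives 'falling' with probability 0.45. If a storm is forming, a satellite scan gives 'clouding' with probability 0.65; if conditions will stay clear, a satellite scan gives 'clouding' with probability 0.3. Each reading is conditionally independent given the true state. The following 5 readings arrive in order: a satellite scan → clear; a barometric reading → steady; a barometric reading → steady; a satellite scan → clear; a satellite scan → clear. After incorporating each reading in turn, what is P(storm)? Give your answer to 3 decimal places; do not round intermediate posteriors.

After a satellite scan='clear': P(storm) = 0.35·0.8000 / (0.35·0.8000 + 0.7·0.2000) ≈ 0.6667
After a barometric reading='steady': P(storm) = 0.15·0.6667 / (0.15·0.6667 + 0.55·0.3333) ≈ 0.3529
After a barometric reading='steady': P(storm) = 0.15·0.3529 / (0.15·0.3529 + 0.55·0.6471) ≈ 0.1295
After a satellite scan='clear': P(storm) = 0.35·0.1295 / (0.35·0.1295 + 0.7·0.8705) ≈ 0.0692
After a satellite scan='clear': P(storm) = 0.35·0.0692 / (0.35·0.0692 + 0.7·0.9308) ≈ 0.0359

0.036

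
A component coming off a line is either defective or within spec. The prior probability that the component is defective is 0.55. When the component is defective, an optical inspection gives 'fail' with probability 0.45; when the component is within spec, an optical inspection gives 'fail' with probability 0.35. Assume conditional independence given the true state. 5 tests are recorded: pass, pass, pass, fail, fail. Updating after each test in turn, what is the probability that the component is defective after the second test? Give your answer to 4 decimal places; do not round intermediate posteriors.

0.4667

After 'pass': P(defective) = 0.55·0.5500 / (0.55·0.5500 + 0.65·0.4500) ≈ 0.5084
After 'pass': P(defective) = 0.55·0.5084 / (0.55·0.5084 + 0.65·0.4916) ≈ 0.4667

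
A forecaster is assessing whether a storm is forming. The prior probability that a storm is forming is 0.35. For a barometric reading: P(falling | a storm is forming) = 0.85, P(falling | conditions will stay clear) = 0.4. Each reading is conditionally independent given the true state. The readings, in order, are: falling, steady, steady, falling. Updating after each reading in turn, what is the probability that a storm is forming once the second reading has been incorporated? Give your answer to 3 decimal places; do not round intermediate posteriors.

0.222

After 'falling': P(storm) = 0.85·0.3500 / (0.85·0.3500 + 0.4·0.6500) ≈ 0.5336
After 'steady': P(storm) = 0.15·0.5336 / (0.15·0.5336 + 0.6·0.4664) ≈ 0.2224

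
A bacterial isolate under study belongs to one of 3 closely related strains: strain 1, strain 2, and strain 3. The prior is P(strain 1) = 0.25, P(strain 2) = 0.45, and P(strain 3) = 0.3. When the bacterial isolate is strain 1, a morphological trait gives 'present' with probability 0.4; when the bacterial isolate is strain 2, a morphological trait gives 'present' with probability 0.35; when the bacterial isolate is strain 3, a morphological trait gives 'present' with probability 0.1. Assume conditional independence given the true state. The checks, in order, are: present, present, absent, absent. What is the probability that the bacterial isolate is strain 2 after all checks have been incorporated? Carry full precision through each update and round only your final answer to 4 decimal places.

0.5805

After 'present': normaliser = 0.4·0.2500 + 0.35·0.4500 + 0.1·0.3000; P(strain 1) ≈ 0.3478, P(strain 2) ≈ 0.5478, P(strain 3) ≈ 0.1043
After 'present': normaliser = 0.4·0.3478 + 0.35·0.5478 + 0.1·0.1043; P(strain 1) ≈ 0.4076, P(strain 2) ≈ 0.5618, P(strain 3) ≈ 0.0306
After 'absent': normaliser = 0.6·0.4076 + 0.65·0.5618 + 0.9·0.0306; P(strain 1) ≈ 0.3838, P(strain 2) ≈ 0.5730, P(strain 3) ≈ 0.0432
After 'absent': normaliser = 0.6·0.3838 + 0.65·0.5730 + 0.9·0.0432; P(strain 1) ≈ 0.3589, P(strain 2) ≈ 0.5805, P(strain 3) ≈ 0.0606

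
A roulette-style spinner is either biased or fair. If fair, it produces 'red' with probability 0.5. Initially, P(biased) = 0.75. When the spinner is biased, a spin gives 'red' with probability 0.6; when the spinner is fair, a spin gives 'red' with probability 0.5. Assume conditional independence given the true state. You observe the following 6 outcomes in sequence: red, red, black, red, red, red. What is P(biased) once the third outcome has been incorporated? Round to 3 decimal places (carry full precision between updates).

After 'red': P(biased) = 0.6·0.7500 / (0.6·0.7500 + 0.5·0.2500) ≈ 0.7826
After 'red': P(biased) = 0.6·0.7826 / (0.6·0.7826 + 0.5·0.2174) ≈ 0.8120
After 'black': P(biased) = 0.4·0.8120 / (0.4·0.8120 + 0.5·0.1880) ≈ 0.7756

0.776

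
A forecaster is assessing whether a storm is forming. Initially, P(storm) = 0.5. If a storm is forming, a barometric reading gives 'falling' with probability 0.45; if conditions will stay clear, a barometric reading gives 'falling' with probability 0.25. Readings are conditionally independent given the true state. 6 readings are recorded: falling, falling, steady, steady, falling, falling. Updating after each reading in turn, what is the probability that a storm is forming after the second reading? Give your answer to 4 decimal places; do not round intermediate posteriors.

After 'falling': P(storm) = 0.45·0.5000 / (0.45·0.5000 + 0.25·0.5000) ≈ 0.6429
After 'falling': P(storm) = 0.45·0.6429 / (0.45·0.6429 + 0.25·0.3571) ≈ 0.7642

0.7642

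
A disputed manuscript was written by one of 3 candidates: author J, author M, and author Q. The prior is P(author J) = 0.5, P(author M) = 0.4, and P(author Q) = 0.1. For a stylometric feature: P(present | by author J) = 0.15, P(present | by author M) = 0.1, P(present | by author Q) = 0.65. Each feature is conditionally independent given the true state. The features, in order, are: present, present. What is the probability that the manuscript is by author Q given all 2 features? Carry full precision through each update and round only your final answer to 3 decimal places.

0.735

After 'present': normaliser = 0.15·0.5000 + 0.1·0.4000 + 0.65·0.1000; P(author J) ≈ 0.4167, P(author M) ≈ 0.2222, P(author Q) ≈ 0.3611
After 'present': normaliser = 0.15·0.4167 + 0.1·0.2222 + 0.65·0.3611; P(author J) ≈ 0.1957, P(author M) ≈ 0.0696, P(author Q) ≈ 0.7348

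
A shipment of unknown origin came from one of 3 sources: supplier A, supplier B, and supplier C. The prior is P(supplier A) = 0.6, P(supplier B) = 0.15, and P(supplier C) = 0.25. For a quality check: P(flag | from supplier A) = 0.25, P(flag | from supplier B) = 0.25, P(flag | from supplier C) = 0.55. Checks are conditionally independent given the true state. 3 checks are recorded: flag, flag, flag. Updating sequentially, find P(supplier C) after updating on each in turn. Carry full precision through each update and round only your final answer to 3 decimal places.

0.780

After 'flag': normaliser = 0.25·0.6000 + 0.25·0.1500 + 0.55·0.2500; P(supplier A) ≈ 0.4615, P(supplier B) ≈ 0.1154, P(supplier C) ≈ 0.4231
After 'flag': normaliser = 0.25·0.4615 + 0.25·0.1154 + 0.55·0.4231; P(supplier A) ≈ 0.3061, P(supplier B) ≈ 0.0765, P(supplier C) ≈ 0.6173
After 'flag': normaliser = 0.25·0.3061 + 0.25·0.0765 + 0.55·0.6173; P(supplier A) ≈ 0.1758, P(supplier B) ≈ 0.0440, P(supplier C) ≈ 0.7802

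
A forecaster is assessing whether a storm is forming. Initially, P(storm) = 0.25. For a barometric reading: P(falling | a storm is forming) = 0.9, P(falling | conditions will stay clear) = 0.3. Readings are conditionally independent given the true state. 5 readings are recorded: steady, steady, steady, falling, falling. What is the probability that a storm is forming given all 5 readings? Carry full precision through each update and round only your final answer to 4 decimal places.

0.0087

Each posterior becomes the prior for the next update.
After 'steady': P(storm) = 0.1·0.2500 / (0.1·0.2500 + 0.7·0.7500) ≈ 0.0455
After 'steady': P(storm) = 0.1·0.0455 / (0.1·0.0455 + 0.7·0.9545) ≈ 0.0068
After 'steady': P(storm) = 0.1·0.0068 / (0.1·0.0068 + 0.7·0.9932) ≈ 0.0010
After 'falling': P(storm) = 0.9·0.0010 / (0.9·0.0010 + 0.3·0.9990) ≈ 0.0029
After 'falling': P(storm) = 0.9·0.0029 / (0.9·0.0029 + 0.3·0.9971) ≈ 0.0087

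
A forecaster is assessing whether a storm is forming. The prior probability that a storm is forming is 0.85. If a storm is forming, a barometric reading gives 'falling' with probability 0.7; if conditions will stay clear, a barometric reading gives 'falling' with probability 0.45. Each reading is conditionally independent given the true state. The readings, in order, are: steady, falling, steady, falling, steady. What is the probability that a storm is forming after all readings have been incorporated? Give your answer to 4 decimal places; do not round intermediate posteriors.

0.6899

After 'steady': P(storm) = 0.3·0.8500 / (0.3·0.8500 + 0.55·0.1500) ≈ 0.7556
After 'falling': P(storm) = 0.7·0.7556 / (0.7·0.7556 + 0.45·0.2444) ≈ 0.8278
After 'steady': P(storm) = 0.3·0.8278 / (0.3·0.8278 + 0.55·0.1722) ≈ 0.7240
After 'falling': P(storm) = 0.7·0.7240 / (0.7·0.7240 + 0.45·0.2760) ≈ 0.8031
After 'steady': P(storm) = 0.3·0.8031 / (0.3·0.8031 + 0.55·0.1969) ≈ 0.6899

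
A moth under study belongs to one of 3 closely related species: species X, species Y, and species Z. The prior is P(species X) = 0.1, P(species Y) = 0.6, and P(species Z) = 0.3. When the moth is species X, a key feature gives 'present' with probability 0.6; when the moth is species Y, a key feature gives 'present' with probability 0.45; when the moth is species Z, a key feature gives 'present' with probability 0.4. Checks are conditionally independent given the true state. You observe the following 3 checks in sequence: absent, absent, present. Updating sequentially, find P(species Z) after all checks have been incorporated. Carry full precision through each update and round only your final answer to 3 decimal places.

0.321

Each posterior becomes the prior for the next update.
After 'absent': normaliser = 0.4·0.1000 + 0.55·0.6000 + 0.6·0.3000; P(species X) ≈ 0.0727, P(species Y) ≈ 0.6000, P(species Z) ≈ 0.3273
After 'absent': normaliser = 0.4·0.0727 + 0.55·0.6000 + 0.6·0.3273; P(species X) ≈ 0.0524, P(species Y) ≈ 0.5941, P(species Z) ≈ 0.3535
After 'present': normaliser = 0.6·0.0524 + 0.45·0.5941 + 0.4·0.3535; P(species X) ≈ 0.0714, P(species Y) ≈ 0.6074, P(species Z) ≈ 0.3212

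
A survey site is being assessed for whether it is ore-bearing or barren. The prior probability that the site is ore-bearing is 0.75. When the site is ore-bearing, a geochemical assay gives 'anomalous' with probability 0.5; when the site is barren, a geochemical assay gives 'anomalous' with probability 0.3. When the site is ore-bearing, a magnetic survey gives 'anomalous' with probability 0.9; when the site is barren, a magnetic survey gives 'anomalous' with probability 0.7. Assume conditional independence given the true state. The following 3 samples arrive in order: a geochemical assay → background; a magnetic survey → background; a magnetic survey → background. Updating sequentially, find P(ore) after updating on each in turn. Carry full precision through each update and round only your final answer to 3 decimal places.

0.192

After a geochemical assay='background': P(ore) = 0.5·0.7500 / (0.5·0.7500 + 0.7·0.2500) ≈ 0.6818
After a magnetic survey='background': P(ore) = 0.1·0.6818 / (0.1·0.6818 + 0.3·0.3182) ≈ 0.4167
After a magnetic survey='background': P(ore) = 0.1·0.4167 / (0.1·0.4167 + 0.3·0.5833) ≈ 0.1923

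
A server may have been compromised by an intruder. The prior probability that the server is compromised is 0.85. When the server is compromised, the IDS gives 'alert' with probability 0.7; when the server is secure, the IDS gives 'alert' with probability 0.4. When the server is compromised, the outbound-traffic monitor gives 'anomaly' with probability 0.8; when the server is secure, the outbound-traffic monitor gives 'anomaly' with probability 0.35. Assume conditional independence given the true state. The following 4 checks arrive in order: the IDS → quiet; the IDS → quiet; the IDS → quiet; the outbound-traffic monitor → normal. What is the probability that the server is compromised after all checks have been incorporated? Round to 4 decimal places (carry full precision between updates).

Apply Bayes' rule sequentially, carrying P(compromised) forward.
After the IDS='quiet': P(compromised) = 0.3·0.8500 / (0.3·0.8500 + 0.6·0.1500) ≈ 0.7391
After the IDS='quiet': P(compromised) = 0.3·0.7391 / (0.3·0.7391 + 0.6·0.2609) ≈ 0.5862
After the IDS='quiet': P(compromised) = 0.3·0.5862 / (0.3·0.5862 + 0.6·0.4138) ≈ 0.4146
After the outbound-traffic monitor='normal': P(compromised) = 0.2·0.4146 / (0.2·0.4146 + 0.65·0.5854) ≈ 0.1789

0.1789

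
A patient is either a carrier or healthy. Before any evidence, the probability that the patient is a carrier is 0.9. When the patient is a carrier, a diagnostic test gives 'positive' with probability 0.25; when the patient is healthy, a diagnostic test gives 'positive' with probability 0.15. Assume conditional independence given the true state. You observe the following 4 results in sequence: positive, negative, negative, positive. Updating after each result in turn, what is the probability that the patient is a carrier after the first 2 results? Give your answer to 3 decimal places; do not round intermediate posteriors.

After 'positive': P(carrier) = 0.25·0.9000 / (0.25·0.9000 + 0.15·0.1000) ≈ 0.9375
After 'negative': P(carrier) = 0.75·0.9375 / (0.75·0.9375 + 0.85·0.0625) ≈ 0.9298

0.930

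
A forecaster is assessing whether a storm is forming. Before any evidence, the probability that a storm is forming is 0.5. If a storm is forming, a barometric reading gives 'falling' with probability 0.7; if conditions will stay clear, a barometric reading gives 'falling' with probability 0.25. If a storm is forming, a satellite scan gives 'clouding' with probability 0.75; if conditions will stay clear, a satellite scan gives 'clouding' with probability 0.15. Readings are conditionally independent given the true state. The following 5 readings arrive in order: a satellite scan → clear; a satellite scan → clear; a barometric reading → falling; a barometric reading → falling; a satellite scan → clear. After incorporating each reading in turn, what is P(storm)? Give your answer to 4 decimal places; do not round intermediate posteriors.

After a satellite scan='clear': P(storm) = 0.25·0.5000 / (0.25·0.5000 + 0.85·0.5000) ≈ 0.2273
After a satellite scan='clear': P(storm) = 0.25·0.2273 / (0.25·0.2273 + 0.85·0.7727) ≈ 0.0796
After a barometric reading='falling': P(storm) = 0.7·0.0796 / (0.7·0.0796 + 0.25·0.9204) ≈ 0.1950
After a barometric reading='falling': P(storm) = 0.7·0.1950 / (0.7·0.1950 + 0.25·0.8050) ≈ 0.4041
After a satellite scan='clear': P(storm) = 0.25·0.4041 / (0.25·0.4041 + 0.85·0.5959) ≈ 0.1663

0.1663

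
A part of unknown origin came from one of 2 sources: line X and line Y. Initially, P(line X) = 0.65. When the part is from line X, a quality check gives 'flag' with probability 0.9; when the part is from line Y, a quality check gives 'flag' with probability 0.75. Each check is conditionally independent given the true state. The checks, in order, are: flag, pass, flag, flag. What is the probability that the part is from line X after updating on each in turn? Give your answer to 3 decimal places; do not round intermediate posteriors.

0.562

After 'flag': P(line X) = 0.9·0.6500 / (0.9·0.6500 + 0.75·0.3500) ≈ 0.6903
After 'pass': P(line X) = 0.1·0.6903 / (0.1·0.6903 + 0.25·0.3097) ≈ 0.4713
After 'flag': P(line X) = 0.9·0.4713 / (0.9·0.4713 + 0.75·0.5287) ≈ 0.5168
After 'flag': P(line X) = 0.9·0.5168 / (0.9·0.5168 + 0.75·0.4832) ≈ 0.5621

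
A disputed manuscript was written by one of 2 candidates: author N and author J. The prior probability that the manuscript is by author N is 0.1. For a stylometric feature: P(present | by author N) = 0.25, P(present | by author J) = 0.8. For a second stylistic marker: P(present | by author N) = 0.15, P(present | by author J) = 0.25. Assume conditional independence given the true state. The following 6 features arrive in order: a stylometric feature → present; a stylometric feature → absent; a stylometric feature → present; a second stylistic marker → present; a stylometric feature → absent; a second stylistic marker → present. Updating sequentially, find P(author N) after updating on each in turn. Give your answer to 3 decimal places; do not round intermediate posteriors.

After a stylometric feature='present': P(author N) = 0.25·0.1000 / (0.25·0.1000 + 0.8·0.9000) ≈ 0.0336
After a stylometric feature='absent': P(author N) = 0.75·0.0336 / (0.75·0.0336 + 0.2·0.9664) ≈ 0.1152
After a stylometric feature='present': P(author N) = 0.25·0.1152 / (0.25·0.1152 + 0.8·0.8848) ≈ 0.0391
After a second stylistic marker='present': P(author N) = 0.15·0.0391 / (0.15·0.0391 + 0.25·0.9609) ≈ 0.0238
After a stylometric feature='absent': P(author N) = 0.75·0.0238 / (0.75·0.0238 + 0.2·0.9762) ≈ 0.0839
After a second stylistic marker='present': P(author N) = 0.15·0.0839 / (0.15·0.0839 + 0.25·0.9161) ≈ 0.0521

0.052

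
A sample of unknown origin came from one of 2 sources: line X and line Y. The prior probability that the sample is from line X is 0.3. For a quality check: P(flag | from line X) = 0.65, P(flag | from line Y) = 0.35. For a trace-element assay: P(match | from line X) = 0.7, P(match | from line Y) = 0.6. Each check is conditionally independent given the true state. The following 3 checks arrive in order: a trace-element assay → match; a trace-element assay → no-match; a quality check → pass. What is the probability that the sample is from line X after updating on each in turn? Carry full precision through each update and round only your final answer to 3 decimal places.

Each posterior becomes the prior for the next update.
After a trace-element assay='match': P(line X) = 0.7·0.3000 / (0.7·0.3000 + 0.6·0.7000) ≈ 0.3333
After a trace-element assay='no-match': P(line X) = 0.3·0.3333 / (0.3·0.3333 + 0.4·0.6667) ≈ 0.2727
After a quality check='pass': P(line X) = 0.35·0.2727 / (0.35·0.2727 + 0.65·0.7273) ≈ 0.1680

0.168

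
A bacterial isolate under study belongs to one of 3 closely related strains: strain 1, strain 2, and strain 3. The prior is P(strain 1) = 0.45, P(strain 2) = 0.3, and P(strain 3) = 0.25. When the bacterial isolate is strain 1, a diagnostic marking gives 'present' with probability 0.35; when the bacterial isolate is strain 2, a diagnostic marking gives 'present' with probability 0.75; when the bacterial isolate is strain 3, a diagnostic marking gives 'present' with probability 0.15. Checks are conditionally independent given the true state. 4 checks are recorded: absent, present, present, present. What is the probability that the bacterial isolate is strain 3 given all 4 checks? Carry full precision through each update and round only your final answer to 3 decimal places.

Apply Bayes' rule sequentially, carrying P(strain 3) forward.
After 'absent': normaliser = 0.65·0.4500 + 0.25·0.3000 + 0.85·0.2500; P(strain 1) ≈ 0.5043, P(strain 2) ≈ 0.1293, P(strain 3) ≈ 0.3664
After 'present': normaliser = 0.35·0.5043 + 0.75·0.1293 + 0.15·0.3664; P(strain 1) ≈ 0.5374, P(strain 2) ≈ 0.2953, P(strain 3) ≈ 0.1673
After 'present': normaliser = 0.35·0.5374 + 0.75·0.2953 + 0.15·0.1673; P(strain 1) ≈ 0.4327, P(strain 2) ≈ 0.5095, P(strain 3) ≈ 0.0577
After 'present': normaliser = 0.35·0.4327 + 0.75·0.5095 + 0.15·0.0577; P(strain 1) ≈ 0.2793, P(strain 2) ≈ 0.7047, P(strain 3) ≈ 0.0160

0.016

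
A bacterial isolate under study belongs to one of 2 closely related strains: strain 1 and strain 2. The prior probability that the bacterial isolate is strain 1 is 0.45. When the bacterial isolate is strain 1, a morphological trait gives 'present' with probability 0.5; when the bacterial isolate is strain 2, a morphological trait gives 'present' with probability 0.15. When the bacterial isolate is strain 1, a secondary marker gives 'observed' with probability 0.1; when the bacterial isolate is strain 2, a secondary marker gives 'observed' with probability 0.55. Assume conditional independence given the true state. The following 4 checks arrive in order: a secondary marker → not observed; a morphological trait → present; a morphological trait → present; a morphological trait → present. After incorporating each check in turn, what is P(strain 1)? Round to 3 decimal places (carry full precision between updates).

After a secondary marker='not observed': P(strain 1) = 0.9·0.4500 / (0.9·0.4500 + 0.45·0.5500) ≈ 0.6207
After a morphological trait='present': P(strain 1) = 0.5·0.6207 / (0.5·0.6207 + 0.15·0.3793) ≈ 0.8451
After a morphological trait='present': P(strain 1) = 0.5·0.8451 / (0.5·0.8451 + 0.15·0.1549) ≈ 0.9479
After a morphological trait='present': P(strain 1) = 0.5·0.9479 / (0.5·0.9479 + 0.15·0.0521) ≈ 0.9838

0.984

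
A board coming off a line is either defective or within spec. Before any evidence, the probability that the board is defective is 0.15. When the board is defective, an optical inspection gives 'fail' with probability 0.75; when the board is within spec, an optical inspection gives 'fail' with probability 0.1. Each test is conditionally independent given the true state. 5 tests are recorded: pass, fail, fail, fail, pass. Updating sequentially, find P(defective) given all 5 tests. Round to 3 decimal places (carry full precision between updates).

0.852

After 'pass': P(defective) = 0.25·0.1500 / (0.25·0.1500 + 0.9·0.8500) ≈ 0.0467
After 'fail': P(defective) = 0.75·0.0467 / (0.75·0.0467 + 0.1·0.9533) ≈ 0.2688
After 'fail': P(defective) = 0.75·0.2688 / (0.75·0.2688 + 0.1·0.7312) ≈ 0.7339
After 'fail': P(defective) = 0.75·0.7339 / (0.75·0.7339 + 0.1·0.2661) ≈ 0.9539
After 'pass': P(defective) = 0.25·0.9539 / (0.25·0.9539 + 0.9·0.0461) ≈ 0.8517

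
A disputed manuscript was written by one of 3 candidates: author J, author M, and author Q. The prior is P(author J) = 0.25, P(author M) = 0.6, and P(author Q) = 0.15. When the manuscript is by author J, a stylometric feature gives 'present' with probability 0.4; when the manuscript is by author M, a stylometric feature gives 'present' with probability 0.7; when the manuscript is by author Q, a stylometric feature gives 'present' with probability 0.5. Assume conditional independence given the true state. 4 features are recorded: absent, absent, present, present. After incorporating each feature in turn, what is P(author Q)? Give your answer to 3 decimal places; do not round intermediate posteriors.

After 'absent': normaliser = 0.6·0.2500 + 0.3·0.6000 + 0.5·0.1500; P(author J) ≈ 0.3704, P(author M) ≈ 0.4444, P(author Q) ≈ 0.1852
After 'absent': normaliser = 0.6·0.3704 + 0.3·0.4444 + 0.5·0.1852; P(author J) ≈ 0.4959, P(author M) ≈ 0.2975, P(author Q) ≈ 0.2066
After 'present': normaliser = 0.4·0.4959 + 0.7·0.2975 + 0.5·0.2066; P(author J) ≈ 0.3890, P(author M) ≈ 0.4084, P(author Q) ≈ 0.2026
After 'present': normaliser = 0.4·0.3890 + 0.7·0.4084 + 0.5·0.2026; P(author J) ≈ 0.2867, P(author M) ≈ 0.5267, P(author Q) ≈ 0.1866

0.187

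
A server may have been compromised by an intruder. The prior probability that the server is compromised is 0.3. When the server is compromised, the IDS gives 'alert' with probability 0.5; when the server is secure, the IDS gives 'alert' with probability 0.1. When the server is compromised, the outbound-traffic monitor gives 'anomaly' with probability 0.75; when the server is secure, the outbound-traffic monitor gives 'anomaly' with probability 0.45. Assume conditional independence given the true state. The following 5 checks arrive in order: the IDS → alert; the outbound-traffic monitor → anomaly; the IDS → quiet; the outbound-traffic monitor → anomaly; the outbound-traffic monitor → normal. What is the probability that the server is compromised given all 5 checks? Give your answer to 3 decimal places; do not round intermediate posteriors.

Each posterior becomes the prior for the next update.
After the IDS='alert': P(compromised) = 0.5·0.3000 / (0.5·0.3000 + 0.1·0.7000) ≈ 0.6818
After the outbound-traffic monitor='anomaly': P(compromised) = 0.75·0.6818 / (0.75·0.6818 + 0.45·0.3182) ≈ 0.7812
After the IDS='quiet': P(compromised) = 0.5·0.7812 / (0.5·0.7812 + 0.9·0.2188) ≈ 0.6649
After the outbound-traffic monitor='anomaly': P(compromised) = 0.75·0.6649 / (0.75·0.6649 + 0.45·0.3351) ≈ 0.7678
After the outbound-traffic monitor='normal': P(compromised) = 0.25·0.7678 / (0.25·0.7678 + 0.55·0.2322) ≈ 0.6005

0.600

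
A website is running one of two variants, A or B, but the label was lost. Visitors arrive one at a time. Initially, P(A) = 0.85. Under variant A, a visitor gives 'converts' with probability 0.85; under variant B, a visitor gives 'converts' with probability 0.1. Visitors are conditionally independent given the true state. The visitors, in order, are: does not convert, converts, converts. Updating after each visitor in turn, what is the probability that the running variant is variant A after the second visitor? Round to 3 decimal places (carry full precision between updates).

0.889

Apply Bayes' rule sequentially, carrying P(A) forward.
After 'does not convert': P(A) = 0.15·0.8500 / (0.15·0.8500 + 0.9·0.1500) ≈ 0.4857
After 'converts': P(A) = 0.85·0.4857 / (0.85·0.4857 + 0.1·0.5143) ≈ 0.8892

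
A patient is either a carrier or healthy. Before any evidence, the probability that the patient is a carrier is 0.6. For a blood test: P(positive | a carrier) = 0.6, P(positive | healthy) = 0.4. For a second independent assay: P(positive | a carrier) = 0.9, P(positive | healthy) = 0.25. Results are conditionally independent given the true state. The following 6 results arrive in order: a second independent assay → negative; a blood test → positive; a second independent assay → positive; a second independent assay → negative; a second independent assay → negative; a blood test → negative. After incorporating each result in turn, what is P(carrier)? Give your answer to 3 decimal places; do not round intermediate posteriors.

After a second independent assay='negative': P(carrier) = 0.1·0.6000 / (0.1·0.6000 + 0.75·0.4000) ≈ 0.1667
After a blood test='positive': P(carrier) = 0.6·0.1667 / (0.6·0.1667 + 0.4·0.8333) ≈ 0.2308
After a second independent assay='positive': P(carrier) = 0.9·0.2308 / (0.9·0.2308 + 0.25·0.7692) ≈ 0.5192
After a second independent assay='negative': P(carrier) = 0.1·0.5192 / (0.1·0.5192 + 0.75·0.4808) ≈ 0.1259
After a second independent assay='negative': P(carrier) = 0.1·0.1259 / (0.1·0.1259 + 0.75·0.8741) ≈ 0.0188
After a blood test='negative': P(carrier) = 0.4·0.0188 / (0.4·0.0188 + 0.6·0.9812) ≈ 0.0126

0.013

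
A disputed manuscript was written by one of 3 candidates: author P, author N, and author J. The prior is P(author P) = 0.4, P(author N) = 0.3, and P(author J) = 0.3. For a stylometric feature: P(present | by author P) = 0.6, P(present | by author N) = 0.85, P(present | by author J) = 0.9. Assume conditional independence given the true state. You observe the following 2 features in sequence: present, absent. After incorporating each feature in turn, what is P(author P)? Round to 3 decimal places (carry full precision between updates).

After 'present': normaliser = 0.6·0.4000 + 0.85·0.3000 + 0.9·0.3000; P(author P) ≈ 0.3137, P(author N) ≈ 0.3333, P(author J) ≈ 0.3529
After 'absent': normaliser = 0.4·0.3137 + 0.15·0.3333 + 0.1·0.3529; P(author P) ≈ 0.5953, P(author N) ≈ 0.2372, P(author J) ≈ 0.1674

0.595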